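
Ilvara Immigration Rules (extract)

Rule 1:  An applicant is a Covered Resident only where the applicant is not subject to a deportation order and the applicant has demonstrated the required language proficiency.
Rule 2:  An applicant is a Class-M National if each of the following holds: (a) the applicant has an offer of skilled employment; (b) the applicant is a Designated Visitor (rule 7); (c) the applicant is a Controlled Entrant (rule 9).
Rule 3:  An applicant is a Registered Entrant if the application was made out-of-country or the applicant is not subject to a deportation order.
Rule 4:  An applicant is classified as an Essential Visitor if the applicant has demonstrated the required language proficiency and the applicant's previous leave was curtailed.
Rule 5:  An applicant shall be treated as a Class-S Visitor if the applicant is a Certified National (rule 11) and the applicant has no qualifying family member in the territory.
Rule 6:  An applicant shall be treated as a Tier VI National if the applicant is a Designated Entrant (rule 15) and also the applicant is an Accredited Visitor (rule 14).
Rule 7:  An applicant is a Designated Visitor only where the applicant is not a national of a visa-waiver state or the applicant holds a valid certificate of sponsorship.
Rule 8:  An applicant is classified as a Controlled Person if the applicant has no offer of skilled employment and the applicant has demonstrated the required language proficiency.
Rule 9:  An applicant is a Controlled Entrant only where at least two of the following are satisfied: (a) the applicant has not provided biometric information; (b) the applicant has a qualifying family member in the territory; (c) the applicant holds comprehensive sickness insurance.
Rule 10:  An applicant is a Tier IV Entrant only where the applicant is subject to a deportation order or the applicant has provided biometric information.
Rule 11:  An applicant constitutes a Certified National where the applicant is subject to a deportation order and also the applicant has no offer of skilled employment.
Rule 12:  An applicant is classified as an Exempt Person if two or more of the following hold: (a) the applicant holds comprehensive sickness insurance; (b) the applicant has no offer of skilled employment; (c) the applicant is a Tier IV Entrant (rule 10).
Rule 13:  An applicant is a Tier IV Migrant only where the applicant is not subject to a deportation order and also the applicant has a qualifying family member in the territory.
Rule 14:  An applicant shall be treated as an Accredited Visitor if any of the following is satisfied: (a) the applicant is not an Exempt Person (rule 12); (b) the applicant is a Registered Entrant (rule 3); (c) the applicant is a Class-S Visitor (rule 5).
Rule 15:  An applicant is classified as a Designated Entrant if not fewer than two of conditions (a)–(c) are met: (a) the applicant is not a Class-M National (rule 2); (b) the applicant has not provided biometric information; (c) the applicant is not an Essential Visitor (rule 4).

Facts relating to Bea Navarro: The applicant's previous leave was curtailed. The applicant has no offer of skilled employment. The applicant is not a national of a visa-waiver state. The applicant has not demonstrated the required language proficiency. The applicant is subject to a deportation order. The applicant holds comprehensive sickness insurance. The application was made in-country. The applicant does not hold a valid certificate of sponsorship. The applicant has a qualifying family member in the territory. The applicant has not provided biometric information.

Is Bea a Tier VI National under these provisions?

Under rule 7: the applicant is not a national of a visa-waiver state? yes; or the applicant holds a valid certificate of sponsorship? no. So the applicant is a Designated Visitor.
Under rule 9: the applicant has not provided biometric information? yes; the applicant has a qualifying family member in the territory? yes; the applicant holds comprehensive sickness insurance? yes — 3 of 3 hold (need ≥2) → satisfied.
Under rule 2: the applicant has an offer of skilled employment? no; and Designated Visitor (rule 7)? yes; and Controlled Entrant (rule 9)? yes. So the applicant is not a Class-M National.
Under rule 4: the applicant has demonstrated the required language proficiency? no; and the applicant's previous leave was curtailed? yes. So the applicant is not an Essential Visitor.
Under rule 15: not a Class-M National (rule 2)? yes; the applicant has not provided biometric information? yes; not an Essential Visitor (rule 4)? yes — 3 of 3 hold (need ≥2) → satisfied.
Under rule 10: the applicant is subject to a deportation order? yes; or the applicant has provided biometric information? no. So the applicant is a Tier IV Entrant.
Under rule 12: the applicant holds comprehensive sickness insurance? yes; the applicant has no offer of skilled employment? yes; Tier IV Entrant (rule 10)? yes — 3 of 3 hold (need ≥2) → satisfied.
Under rule 3: the application was made out-of-country? no; or the applicant is not subject to a deportation order? no. So the applicant is not a Registered Entrant.
Under rule 11: the applicant is subject to a deportation order? yes; and the applicant has no offer of skilled employment? yes. So the applicant is a Certified National.
Under rule 5: Certified National (rule 11)? yes; and the applicant has no qualifying family member in the territory? no. So the applicant is not a Class-S Visitor.
Under rule 14: not an Exempt Person (rule 12)? no; or Registered Entrant (rule 3)? no; or Class-S Visitor (rule 5)? no. So the applicant is not an Accredited Visitor.
Under rule 6: Designated Entrant (rule 15)? yes; and Accredited Visitor (rule 14)? no. So the applicant is not a Tier VI National.

No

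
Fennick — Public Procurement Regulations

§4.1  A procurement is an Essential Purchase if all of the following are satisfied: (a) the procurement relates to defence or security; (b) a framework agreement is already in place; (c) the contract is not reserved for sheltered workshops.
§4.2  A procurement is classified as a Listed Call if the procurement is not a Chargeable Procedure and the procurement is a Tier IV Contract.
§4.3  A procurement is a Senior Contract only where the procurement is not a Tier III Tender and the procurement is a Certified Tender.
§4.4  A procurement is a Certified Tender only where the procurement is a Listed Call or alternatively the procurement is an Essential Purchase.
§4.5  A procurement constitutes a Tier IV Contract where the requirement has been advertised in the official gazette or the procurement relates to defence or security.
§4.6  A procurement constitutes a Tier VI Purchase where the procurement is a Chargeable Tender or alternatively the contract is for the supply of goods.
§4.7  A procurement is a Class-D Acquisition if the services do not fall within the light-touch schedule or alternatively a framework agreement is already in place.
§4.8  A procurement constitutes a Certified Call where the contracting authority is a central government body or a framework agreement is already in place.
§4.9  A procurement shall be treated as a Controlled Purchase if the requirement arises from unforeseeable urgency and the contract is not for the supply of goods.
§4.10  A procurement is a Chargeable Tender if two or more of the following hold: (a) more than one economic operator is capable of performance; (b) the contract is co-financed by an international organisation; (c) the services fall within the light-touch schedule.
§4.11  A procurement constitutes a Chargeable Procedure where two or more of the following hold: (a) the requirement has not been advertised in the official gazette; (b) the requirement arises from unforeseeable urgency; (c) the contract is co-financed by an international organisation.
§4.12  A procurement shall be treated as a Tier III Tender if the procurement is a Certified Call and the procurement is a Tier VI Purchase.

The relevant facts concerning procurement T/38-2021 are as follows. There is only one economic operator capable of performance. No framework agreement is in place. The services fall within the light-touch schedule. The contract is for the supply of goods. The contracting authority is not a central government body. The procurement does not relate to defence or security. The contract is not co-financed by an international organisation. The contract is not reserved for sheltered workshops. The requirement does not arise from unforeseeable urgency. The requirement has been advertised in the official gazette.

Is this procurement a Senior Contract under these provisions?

Yes

§4.8 — Certified Call: [the contracting authority is a central government body? no] OR [a framework agreement is already in place? no] → not satisfied.
§4.10 — Chargeable Tender: more than one economic operator is capable of performance? no; the contract is co-financed by an international organisation? no; the services fall within the light-touch schedule? yes — 1 of 3 hold (need ≥2) → not satisfied.
§4.6 — Tier VI Purchase: [Chargeable Tender (§4.10)? no] OR [the contract is for the supply of goods? yes] → satisfied.
§4.12 — Tier III Tender: [Certified Call (§4.8)? no] AND [Tier VI Purchase (§4.6)? yes] → not satisfied.
§4.11 — Chargeable Procedure: the requirement has not been advertised in the official gazette? no; the requirement arises from unforeseeable urgency? no; the contract is co-financed by an international organisation? no — 0 of 3 hold (need ≥2) → not satisfied.
§4.5 — Tier IV Contract: [the requirement has been advertised in the official gazette? yes] OR [the procurement relates to defence or security? no] → satisfied.
§4.2 — Listed Call: [not a Chargeable Procedure (§4.11)? yes] AND [Tier IV Contract (§4.5)? yes] → satisfied.
§4.1 — Essential Purchase: [the procurement relates to defence or security? no] AND [a framework agreement is already in place? no] AND [the contract is not reserved for sheltered workshops? yes] → not satisfied.
§4.4 — Certified Tender: [Listed Call (§4.2)? yes] OR [Essential Purchase (§4.1)? no] → satisfied.
§4.3 — Senior Contract: [not a Tier III Tender (§4.12)? yes] AND [Certified Tender (§4.4)? yes] → satisfied.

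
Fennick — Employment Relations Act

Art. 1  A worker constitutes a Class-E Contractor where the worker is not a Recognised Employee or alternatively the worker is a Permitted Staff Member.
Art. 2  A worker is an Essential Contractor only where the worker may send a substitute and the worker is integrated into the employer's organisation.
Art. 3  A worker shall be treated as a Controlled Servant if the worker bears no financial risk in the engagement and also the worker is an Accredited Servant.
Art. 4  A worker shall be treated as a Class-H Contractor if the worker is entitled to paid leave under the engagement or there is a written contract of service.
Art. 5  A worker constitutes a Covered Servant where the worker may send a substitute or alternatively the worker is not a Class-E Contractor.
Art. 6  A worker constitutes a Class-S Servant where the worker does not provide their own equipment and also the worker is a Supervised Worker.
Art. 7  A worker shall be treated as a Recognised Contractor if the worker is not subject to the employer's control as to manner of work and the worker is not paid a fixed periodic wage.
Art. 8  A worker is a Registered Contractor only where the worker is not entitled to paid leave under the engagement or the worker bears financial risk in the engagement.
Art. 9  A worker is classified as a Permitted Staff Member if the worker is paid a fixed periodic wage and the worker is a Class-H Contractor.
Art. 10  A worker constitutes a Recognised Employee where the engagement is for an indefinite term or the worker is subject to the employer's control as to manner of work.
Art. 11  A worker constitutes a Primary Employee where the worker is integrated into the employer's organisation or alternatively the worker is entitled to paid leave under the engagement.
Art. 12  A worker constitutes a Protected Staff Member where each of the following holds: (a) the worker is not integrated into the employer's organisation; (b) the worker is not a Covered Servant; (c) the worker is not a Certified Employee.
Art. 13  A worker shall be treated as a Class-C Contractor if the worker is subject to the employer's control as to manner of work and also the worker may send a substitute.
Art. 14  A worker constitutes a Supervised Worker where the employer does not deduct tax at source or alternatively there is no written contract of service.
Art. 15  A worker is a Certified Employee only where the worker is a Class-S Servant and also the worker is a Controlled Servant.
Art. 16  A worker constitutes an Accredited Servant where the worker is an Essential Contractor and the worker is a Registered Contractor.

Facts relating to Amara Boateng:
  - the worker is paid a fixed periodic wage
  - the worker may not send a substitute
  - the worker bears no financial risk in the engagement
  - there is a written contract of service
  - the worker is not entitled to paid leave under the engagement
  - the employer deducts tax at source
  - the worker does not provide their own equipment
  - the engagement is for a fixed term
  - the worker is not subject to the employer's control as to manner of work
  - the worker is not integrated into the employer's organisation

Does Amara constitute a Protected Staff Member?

Under article 10: the engagement is for an indefinite term? no; or the worker is subject to the employer's control as to manner of work? no. So the worker is not a Recognised Employee.
Under article 4: the worker is entitled to paid leave under the engagement? no; or there is a written contract of service? yes. So the worker is a Class-H Contractor.
Under article 9: the worker is paid a fixed periodic wage? yes; and Class-H Contractor (article 4)? yes. So the worker is a Permitted Staff Member.
Under article 1: not a Recognised Employee (article 10)? yes; or Permitted Staff Member (article 9)? yes. So the worker is a Class-E Contractor.
Under article 5: the worker may send a substitute? no; or not a Class-E Contractor (article 1)? no. So the worker is not a Covered Servant.
Under article 14: the employer does not deduct tax at source? no; or there is no written contract of service? no. So the worker is not a Supervised Worker.
Under article 6: the worker does not provide their own equipment? yes; and Supervised Worker (article 14)? no. So the worker is not a Class-S Servant.
Under article 2: the worker may send a substitute? no; and the worker is integrated into the employer's organisation? no. So the worker is not an Essential Contractor.
Under article 8: the worker is not entitled to paid leave under the engagement? yes; or the worker bears financial risk in the engagement? no. So the worker is a Registered Contractor.
Under article 16: Essential Contractor (article 2)? no; and Registered Contractor (article 8)? yes. So the worker is not an Accredited Servant.
Under article 3: the worker bears no financial risk in the engagement? yes; and Accredited Servant (article 16)? no. So the worker is not a Controlled Servant.
Under article 15: Class-S Servant (article 6)? no; and Controlled Servant (article 3)? no. So the worker is not a Certified Employee.
Under article 12: the worker is not integrated into the employer's organisation? yes; and not a Covered Servant (article 5)? yes; and not a Certified Employee (article 15)? yes. So the worker is a Protected Staff Member.

Yes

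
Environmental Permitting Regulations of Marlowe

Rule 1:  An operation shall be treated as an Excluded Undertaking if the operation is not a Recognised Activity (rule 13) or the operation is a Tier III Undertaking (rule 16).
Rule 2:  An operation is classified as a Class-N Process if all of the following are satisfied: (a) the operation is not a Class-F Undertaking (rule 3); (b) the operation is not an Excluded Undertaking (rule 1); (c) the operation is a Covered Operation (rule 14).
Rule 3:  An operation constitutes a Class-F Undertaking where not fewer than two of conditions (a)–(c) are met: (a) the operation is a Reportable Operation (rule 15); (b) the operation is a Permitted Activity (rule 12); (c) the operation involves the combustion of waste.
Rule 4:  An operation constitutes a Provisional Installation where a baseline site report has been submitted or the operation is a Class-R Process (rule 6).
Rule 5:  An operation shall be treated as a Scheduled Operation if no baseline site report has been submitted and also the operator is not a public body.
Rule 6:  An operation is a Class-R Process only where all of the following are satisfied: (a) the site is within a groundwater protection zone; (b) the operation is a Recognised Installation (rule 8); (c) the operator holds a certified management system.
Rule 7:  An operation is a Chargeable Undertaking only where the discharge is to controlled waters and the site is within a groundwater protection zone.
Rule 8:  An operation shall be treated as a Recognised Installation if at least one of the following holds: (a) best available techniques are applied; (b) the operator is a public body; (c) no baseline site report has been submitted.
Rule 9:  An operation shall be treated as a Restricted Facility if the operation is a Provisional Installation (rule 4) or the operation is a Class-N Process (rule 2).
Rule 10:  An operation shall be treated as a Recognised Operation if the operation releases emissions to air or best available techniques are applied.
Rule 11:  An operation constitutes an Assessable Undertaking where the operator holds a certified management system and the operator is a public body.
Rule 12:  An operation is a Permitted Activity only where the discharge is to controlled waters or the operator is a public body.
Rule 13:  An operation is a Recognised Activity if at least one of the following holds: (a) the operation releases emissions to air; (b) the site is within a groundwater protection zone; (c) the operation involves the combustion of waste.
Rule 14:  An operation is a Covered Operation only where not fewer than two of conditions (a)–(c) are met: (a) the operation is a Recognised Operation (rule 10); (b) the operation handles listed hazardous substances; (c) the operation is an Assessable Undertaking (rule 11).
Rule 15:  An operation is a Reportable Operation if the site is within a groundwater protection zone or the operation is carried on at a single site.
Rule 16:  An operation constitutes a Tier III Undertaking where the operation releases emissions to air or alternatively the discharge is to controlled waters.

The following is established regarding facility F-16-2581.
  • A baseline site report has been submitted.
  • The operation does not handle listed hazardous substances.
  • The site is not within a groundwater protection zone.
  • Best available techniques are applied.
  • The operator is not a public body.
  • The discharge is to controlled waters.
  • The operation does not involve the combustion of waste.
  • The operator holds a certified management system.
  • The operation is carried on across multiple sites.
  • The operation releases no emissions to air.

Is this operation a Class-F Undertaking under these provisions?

No

Under rule 15: the site is within a groundwater protection zone? no; or the operation is carried on at a single site? no. So the operation is not a Reportable Operation.
Under rule 12: the discharge is to controlled waters? yes; or the operator is a public body? no. So the operation is a Permitted Activity.
Under rule 3: Reportable Operation (rule 15)? no; Permitted Activity (rule 12)? yes; the operation involves the combustion of waste? no — 1 of 3 hold (need ≥2) → not satisfied.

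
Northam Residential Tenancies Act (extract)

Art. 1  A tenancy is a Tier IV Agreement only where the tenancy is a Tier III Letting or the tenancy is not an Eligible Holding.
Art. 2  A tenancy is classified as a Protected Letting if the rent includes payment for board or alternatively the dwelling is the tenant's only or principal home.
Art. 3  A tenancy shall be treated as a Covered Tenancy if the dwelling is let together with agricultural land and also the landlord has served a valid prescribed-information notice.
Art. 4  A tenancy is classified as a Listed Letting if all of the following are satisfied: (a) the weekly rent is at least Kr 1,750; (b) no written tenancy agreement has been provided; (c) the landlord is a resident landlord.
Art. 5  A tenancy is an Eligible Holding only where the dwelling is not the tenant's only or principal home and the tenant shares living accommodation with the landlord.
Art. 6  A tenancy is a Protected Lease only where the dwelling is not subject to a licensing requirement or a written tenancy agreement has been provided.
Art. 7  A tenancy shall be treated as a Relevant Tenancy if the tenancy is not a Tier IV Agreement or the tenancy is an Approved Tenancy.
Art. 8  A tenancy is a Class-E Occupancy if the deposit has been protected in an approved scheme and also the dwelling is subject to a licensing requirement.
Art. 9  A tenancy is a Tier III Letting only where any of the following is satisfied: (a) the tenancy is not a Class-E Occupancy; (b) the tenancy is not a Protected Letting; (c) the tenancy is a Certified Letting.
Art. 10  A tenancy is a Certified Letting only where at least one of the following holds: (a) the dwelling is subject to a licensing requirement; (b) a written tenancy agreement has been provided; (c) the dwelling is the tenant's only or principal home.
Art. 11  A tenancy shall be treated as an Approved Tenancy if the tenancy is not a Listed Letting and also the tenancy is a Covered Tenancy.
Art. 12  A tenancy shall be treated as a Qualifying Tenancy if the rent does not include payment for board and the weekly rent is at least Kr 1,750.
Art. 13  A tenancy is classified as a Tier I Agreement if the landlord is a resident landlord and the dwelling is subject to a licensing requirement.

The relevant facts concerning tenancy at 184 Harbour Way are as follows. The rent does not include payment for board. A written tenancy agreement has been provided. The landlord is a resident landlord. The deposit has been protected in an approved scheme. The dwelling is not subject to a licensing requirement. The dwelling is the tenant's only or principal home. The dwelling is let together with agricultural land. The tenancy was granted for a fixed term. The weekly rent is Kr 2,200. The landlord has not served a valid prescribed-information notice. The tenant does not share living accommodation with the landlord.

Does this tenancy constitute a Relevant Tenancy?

No

Under article 8: the deposit has been protected in an approved scheme? yes; and the dwelling is subject to a licensing requirement? no. So the tenancy is not a Class-E Occupancy.
Under article 2: the rent includes payment for board? no; or the dwelling is the tenant's only or principal home? yes. So the tenancy is a Protected Letting.
Under article 10: the dwelling is subject to a licensing requirement? no; or a written tenancy agreement has been provided? yes; or the dwelling is the tenant's only or principal home? yes. So the tenancy is a Certified Letting.
Under article 9: not a Class-E Occupancy (article 8)? yes; or not a Protected Letting (article 2)? no; or Certified Letting (article 10)? yes. So the tenancy is a Tier III Letting.
Under article 5: the dwelling is not the tenant's only or principal home? no; and the tenant shares living accommodation with the landlord? no. So the tenancy is not an Eligible Holding.
Under article 1: Tier III Letting (article 9)? yes; or not an Eligible Holding (article 5)? yes. So the tenancy is a Tier IV Agreement.
Under article 4: weekly rent: Kr 2,200 ≥ Kr 1,750? yes; and no written tenancy agreement has been provided? no; and the landlord is a resident landlord? yes. So the tenancy is not a Listed Letting.
Under article 3: the dwelling is let together with agricultural land? yes; and the landlord has served a valid prescribed-information notice? no. So the tenancy is not a Covered Tenancy.
Under article 11: not a Listed Letting (article 4)? yes; and Covered Tenancy (article 3)? no. So the tenancy is not an Approved Tenancy.
Under article 7: not a Tier IV Agreement (article 1)? no; or Approved Tenancy (article 11)? no. So the tenancy is not a Relevant Tenancy.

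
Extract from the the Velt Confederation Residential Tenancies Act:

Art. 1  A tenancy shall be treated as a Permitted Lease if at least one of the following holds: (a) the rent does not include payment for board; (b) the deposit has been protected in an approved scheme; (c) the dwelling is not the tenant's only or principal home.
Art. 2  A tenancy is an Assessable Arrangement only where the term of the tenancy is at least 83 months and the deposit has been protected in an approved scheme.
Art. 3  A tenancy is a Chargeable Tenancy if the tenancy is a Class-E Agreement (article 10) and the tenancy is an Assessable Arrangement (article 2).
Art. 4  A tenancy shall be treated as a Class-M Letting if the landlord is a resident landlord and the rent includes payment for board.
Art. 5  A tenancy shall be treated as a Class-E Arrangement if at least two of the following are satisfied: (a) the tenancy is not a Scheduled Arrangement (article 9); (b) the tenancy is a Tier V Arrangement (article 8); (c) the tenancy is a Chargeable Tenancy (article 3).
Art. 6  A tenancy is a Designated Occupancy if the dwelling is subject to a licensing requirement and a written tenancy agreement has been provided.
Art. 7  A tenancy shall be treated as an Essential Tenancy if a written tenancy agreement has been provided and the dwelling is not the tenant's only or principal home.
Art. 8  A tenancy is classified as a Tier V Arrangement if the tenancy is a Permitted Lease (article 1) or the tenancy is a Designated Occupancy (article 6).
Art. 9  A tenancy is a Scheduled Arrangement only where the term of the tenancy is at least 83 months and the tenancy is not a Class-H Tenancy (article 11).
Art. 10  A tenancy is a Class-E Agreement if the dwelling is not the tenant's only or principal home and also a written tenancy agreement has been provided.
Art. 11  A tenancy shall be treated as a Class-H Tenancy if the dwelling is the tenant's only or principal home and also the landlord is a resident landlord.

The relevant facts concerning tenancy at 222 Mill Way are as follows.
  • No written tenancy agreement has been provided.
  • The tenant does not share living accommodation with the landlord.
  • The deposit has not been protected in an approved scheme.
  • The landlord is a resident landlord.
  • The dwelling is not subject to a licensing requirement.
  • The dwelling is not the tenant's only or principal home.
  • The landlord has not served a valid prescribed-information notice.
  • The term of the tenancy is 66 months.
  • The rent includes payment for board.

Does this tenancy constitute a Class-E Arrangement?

Under article 11: the dwelling is the tenant's only or principal home? no; and the landlord is a resident landlord? yes. So the tenancy is not a Class-H Tenancy.
Under article 9: term of the tenancy: 66 months ≥ 83 months? no; and not a Class-H Tenancy (article 11)? yes. So the tenancy is not a Scheduled Arrangement.
Under article 1: the rent does not include payment for board? no; or the deposit has been protected in an approved scheme? no; or the dwelling is not the tenant's only or principal home? yes. So the tenancy is a Permitted Lease.
Under article 6: the dwelling is subject to a licensing requirement? no; and a written tenancy agreement has been provided? no. So the tenancy is not a Designated Occupancy.
Under article 8: Permitted Lease (article 1)? yes; or Designated Occupancy (article 6)? no. So the tenancy is a Tier V Arrangement.
Under article 10: the dwelling is not the tenant's only or principal home? yes; and a written tenancy agreement has been provided? no. So the tenancy is not a Class-E Agreement.
Under article 2: term of the tenancy: 66 months ≥ 83 months? no; and the deposit has been protected in an approved scheme? no. So the tenancy is not an Assessable Arrangement.
Under article 3: Class-E Agreement (article 10)? no; and Assessable Arrangement (article 2)? no. So the tenancy is not a Chargeable Tenancy.
Under article 5: not a Scheduled Arrangement (article 9)? yes; Tier V Arrangement (article 8)? yes; Chargeable Tenancy (article 3)? no — 2 of 3 hold (need ≥2) → satisfied.

Yes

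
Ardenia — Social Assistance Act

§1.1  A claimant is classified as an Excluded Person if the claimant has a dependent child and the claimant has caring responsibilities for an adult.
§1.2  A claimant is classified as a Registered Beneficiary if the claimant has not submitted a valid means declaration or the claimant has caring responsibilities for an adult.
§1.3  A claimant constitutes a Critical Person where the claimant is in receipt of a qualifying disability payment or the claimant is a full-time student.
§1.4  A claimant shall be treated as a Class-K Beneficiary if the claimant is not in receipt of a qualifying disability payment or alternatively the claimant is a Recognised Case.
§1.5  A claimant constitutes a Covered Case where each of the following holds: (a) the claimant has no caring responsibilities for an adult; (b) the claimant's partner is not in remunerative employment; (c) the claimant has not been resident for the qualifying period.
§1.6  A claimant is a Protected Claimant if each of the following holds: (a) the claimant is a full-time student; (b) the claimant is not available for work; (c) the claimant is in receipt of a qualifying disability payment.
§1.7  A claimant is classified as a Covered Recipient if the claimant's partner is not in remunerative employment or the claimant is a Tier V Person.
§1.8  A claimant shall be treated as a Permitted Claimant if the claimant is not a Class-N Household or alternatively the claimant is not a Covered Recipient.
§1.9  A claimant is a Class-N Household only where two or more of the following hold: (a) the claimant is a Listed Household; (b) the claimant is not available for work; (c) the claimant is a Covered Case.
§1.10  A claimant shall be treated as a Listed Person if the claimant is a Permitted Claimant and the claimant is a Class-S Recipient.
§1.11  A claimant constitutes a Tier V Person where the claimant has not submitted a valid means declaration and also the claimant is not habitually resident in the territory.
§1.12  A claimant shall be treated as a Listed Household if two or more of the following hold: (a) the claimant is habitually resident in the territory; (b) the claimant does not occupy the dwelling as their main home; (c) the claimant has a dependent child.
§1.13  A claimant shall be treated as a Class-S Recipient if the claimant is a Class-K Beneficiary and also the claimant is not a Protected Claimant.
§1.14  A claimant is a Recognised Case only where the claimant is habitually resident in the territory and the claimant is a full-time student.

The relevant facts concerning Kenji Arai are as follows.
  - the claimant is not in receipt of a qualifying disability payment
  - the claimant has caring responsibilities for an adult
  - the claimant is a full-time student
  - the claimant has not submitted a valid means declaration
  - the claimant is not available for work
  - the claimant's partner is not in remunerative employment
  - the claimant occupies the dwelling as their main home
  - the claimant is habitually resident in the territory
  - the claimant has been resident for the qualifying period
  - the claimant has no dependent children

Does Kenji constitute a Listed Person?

§1.12 — Listed Household: the claimant is habitually resident in the territory? yes; the claimant does not occupy the dwelling as their main home? no; the claimant has a dependent child? no — 1 of 3 hold (need ≥2) → not satisfied.
§1.5 — Covered Case: [the claimant has no caring responsibilities for an adult? no] AND [the claimant's partner is not in remunerative employment? yes] AND [the claimant has not been resident for the qualifying period? no] → not satisfied.
§1.9 — Class-N Household: Listed Household (§1.12)? no; the claimant is not available for work? yes; Covered Case (§1.5)? no — 1 of 3 hold (need ≥2) → not satisfied.
§1.11 — Tier V Person: [the claimant has not submitted a valid means declaration? yes] AND [the claimant is not habitually resident in the territory? no] → not satisfied.
§1.7 — Covered Recipient: [the claimant's partner is not in remunerative employment? yes] OR [Tier V Person (§1.11)? no] → satisfied.
§1.8 — Permitted Claimant: [not a Class-N Household (§1.9)? yes] OR [not a Covered Recipient (§1.7)? no] → satisfied.
§1.14 — Recognised Case: [the claimant is habitually resident in the territory? yes] AND [the claimant is a full-time student? yes] → satisfied.
§1.4 — Class-K Beneficiary: [the claimant is not in receipt of a qualifying disability payment? yes] OR [Recognised Case (§1.14)? yes] → satisfied.
§1.6 — Protected Claimant: [the claimant is a full-time student? yes] AND [the claimant is not available for work? yes] AND [the claimant is in receipt of a qualifying disability payment? no] → not satisfied.
§1.13 — Class-S Recipient: [Class-K Beneficiary (§1.4)? yes] AND [not a Protected Claimant (§1.6)? yes] → satisfied.
§1.10 — Listed Person: [Permitted Claimant (§1.8)? yes] AND [Class-S Recipient (§1.13)? yes] → satisfied.

Yes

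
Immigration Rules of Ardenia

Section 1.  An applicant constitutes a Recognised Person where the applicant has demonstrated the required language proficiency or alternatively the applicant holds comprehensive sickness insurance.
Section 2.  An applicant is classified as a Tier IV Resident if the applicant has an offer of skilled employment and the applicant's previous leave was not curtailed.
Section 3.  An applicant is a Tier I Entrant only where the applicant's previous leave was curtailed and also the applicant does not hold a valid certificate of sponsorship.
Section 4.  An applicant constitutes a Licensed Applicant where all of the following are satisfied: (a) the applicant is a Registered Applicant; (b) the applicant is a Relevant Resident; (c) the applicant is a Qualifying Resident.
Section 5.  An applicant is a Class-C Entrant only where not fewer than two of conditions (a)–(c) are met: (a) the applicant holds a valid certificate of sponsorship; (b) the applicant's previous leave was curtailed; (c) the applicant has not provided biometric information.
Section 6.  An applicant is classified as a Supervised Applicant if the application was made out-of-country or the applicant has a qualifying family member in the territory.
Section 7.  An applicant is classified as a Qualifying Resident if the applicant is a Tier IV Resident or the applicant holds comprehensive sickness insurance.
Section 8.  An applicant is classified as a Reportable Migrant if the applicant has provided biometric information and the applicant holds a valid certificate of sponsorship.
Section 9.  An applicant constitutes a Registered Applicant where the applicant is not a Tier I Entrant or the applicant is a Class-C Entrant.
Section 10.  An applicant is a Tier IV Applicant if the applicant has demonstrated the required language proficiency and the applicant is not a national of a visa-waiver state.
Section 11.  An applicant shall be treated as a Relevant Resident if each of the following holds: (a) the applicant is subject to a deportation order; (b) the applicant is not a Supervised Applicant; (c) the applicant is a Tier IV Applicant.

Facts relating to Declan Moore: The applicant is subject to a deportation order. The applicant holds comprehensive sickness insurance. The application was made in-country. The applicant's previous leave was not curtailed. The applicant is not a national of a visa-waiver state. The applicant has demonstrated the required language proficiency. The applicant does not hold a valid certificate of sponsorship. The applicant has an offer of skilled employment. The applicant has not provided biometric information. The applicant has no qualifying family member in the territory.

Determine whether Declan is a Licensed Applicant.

Yes

section 3 — Tier I Entrant: [the applicant's previous leave was curtailed? no] AND [the applicant does not hold a valid certificate of sponsorship? yes] → not satisfied.
section 5 — Class-C Entrant: the applicant holds a valid certificate of sponsorship? no; the applicant's previous leave was curtailed? no; the applicant has not provided biometric information? yes — 1 of 3 hold (need ≥2) → not satisfied.
section 9 — Registered Applicant: [not a Tier I Entrant (section 3)? yes] OR [Class-C Entrant (section 5)? no] → satisfied.
section 6 — Supervised Applicant: [the application was made out-of-country? no] OR [the applicant has a qualifying family member in the territory? no] → not satisfied.
section 10 — Tier IV Applicant: [the applicant has demonstrated the required language proficiency? yes] AND [the applicant is not a national of a visa-waiver state? yes] → satisfied.
section 11 — Relevant Resident: [the applicant is subject to a deportation order? yes] AND [not a Supervised Applicant (section 6)? yes] AND [Tier IV Applicant (section 10)? yes] → satisfied.
section 2 — Tier IV Resident: [the applicant has an offer of skilled employment? yes] AND [the applicant's previous leave was not curtailed? yes] → satisfied.
section 7 — Qualifying Resident: [Tier IV Resident (section 2)? yes] OR [the applicant holds comprehensive sickness insurance? yes] → satisfied.
section 4 — Licensed Applicant: [Registered Applicant (section 9)? yes] AND [Relevant Resident (section 11)? yes] AND [Qualifying Resident (section 7)? yes] → satisfied.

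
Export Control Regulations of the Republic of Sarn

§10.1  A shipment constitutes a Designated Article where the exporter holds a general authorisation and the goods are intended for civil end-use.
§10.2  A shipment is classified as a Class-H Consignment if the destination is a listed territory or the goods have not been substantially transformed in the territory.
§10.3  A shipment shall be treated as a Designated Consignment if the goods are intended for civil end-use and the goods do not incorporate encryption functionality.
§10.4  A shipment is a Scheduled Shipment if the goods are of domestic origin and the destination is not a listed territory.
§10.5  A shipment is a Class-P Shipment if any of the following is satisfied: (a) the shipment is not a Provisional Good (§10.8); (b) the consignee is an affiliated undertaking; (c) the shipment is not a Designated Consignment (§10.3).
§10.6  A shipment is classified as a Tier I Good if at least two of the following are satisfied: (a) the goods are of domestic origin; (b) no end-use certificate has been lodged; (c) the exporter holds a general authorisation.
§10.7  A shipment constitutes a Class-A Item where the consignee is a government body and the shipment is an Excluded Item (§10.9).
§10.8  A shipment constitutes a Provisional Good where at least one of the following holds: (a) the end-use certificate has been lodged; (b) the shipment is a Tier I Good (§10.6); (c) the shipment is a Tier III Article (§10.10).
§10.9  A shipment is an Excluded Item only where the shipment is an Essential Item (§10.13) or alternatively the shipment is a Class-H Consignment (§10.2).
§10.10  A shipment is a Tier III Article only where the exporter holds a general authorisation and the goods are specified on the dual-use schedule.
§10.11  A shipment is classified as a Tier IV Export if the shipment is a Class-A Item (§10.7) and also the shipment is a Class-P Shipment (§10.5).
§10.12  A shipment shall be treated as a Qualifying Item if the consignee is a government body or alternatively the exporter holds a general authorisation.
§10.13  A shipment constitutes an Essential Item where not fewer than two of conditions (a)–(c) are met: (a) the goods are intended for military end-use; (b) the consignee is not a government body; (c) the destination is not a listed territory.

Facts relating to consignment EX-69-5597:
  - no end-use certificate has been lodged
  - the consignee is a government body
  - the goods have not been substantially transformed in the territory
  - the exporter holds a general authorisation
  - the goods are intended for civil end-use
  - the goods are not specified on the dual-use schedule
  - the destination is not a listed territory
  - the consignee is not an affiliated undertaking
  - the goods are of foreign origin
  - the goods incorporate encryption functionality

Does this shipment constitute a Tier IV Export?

Yes

§10.13 — Essential Item: the goods are intended for military end-use? no; the consignee is not a government body? no; the destination is not a listed territory? yes — 1 of 3 hold (need ≥2) → not satisfied.
§10.2 — Class-H Consignment: [the destination is a listed territory? no] OR [the goods have not been substantially transformed in the territory? yes] → satisfied.
§10.9 — Excluded Item: [Essential Item (§10.13)? no] OR [Class-H Consignment (§10.2)? yes] → satisfied.
§10.7 — Class-A Item: [the consignee is a government body? yes] AND [Excluded Item (§10.9)? yes] → satisfied.
§10.6 — Tier I Good: the goods are of domestic origin? no; no end-use certificate has been lodged? yes; the exporter holds a general authorisation? yes — 2 of 3 hold (need ≥2) → satisfied.
§10.10 — Tier III Article: [the exporter holds a general authorisation? yes] AND [the goods are specified on the dual-use schedule? no] → not satisfied.
§10.8 — Provisional Good: [the end-use certificate has been lodged? no] OR [Tier I Good (§10.6)? yes] OR [Tier III Article (§10.10)? no] → satisfied.
§10.3 — Designated Consignment: [the goods are intended for civil end-use? yes] AND [the goods do not incorporate encryption functionality? no] → not satisfied.
§10.5 — Class-P Shipment: [not a Provisional Good (§10.8)? no] OR [the consignee is an affiliated undertaking? no] OR [not a Designated Consignment (§10.3)? yes] → satisfied.
§10.11 — Tier IV Export: [Class-A Item (§10.7)? yes] AND [Class-P Shipment (§10.5)? yes] → satisfied.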